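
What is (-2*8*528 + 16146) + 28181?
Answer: 35879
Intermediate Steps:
(-2*8*528 + 16146) + 28181 = (-16*528 + 16146) + 28181 = (-8448 + 16146) + 28181 = 7698 + 28181 = 35879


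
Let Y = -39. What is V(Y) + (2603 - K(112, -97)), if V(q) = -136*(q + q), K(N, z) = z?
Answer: 13308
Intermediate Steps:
V(q) = -272*q
V(Y) + (2603 - K(112, -97)) = -272*(-39) + (2603 - 1*(-97)) = 10608 + (2603 + 97) = 10608 + 2700 = 13308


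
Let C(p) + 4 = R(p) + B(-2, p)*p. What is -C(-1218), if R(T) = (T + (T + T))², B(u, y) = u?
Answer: -13354148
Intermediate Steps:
R(T) = 9*T² (R(T) = (T + 2*T)² = (3*T)² = 9*T²)
C(p) = -4 - 2*p + 9*p² (C(p) = -4 + (9*p² - 2*p) = -4 + (-2*p + 9*p²) = -4 - 2*p + 9*p²)
-C(-1218) = -(-4 - 2*(-1218) + 9*(-1218)²) = -(-4 + 2436 + 9*1483524) = -(-4 + 2436 + 13351716) = -1*13354148 = -13354148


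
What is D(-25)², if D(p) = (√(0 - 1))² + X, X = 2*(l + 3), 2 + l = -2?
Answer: 9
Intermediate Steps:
l = -4 (l = -2 - 2 = -4)
X = -2 (X = 2*(-4 + 3) = 2*(-1) = -2)
D(p) = -3 (D(p) = (√(0 - 1))² - 2 = (√(-1))² - 2 = I² - 2 = -1 - 2 = -3)
D(-25)² = (-3)² = 9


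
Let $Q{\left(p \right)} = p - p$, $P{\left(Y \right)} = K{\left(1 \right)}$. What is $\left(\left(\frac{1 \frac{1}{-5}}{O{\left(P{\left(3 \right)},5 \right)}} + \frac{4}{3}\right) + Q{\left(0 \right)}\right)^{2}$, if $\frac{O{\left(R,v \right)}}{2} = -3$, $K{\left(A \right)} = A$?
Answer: $\frac{1681}{900} \approx 1.8678$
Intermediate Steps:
$P{\left(Y \right)} = 1$
$O{\left(R,v \right)} = -6$ ($O{\left(R,v \right)} = 2 \left(-3\right) = -6$)
$Q{\left(p \right)} = 0$
$\left(\left(\frac{1 \frac{1}{-5}}{O{\left(P{\left(3 \right)},5 \right)}} + \frac{4}{3}\right) + Q{\left(0 \right)}\right)^{2} = \left(\left(\frac{1 \frac{1}{-5}}{-6} + \frac{4}{3}\right) + 0\right)^{2} = \left(\left(1 \left(- \frac{1}{5}\right) \left(- \frac{1}{6}\right) + 4 \cdot \frac{1}{3}\right) + 0\right)^{2} = \left(\left(\left(- \frac{1}{5}\right) \left(- \frac{1}{6}\right) + \frac{4}{3}\right) + 0\right)^{2} = \left(\left(\frac{1}{30} + \frac{4}{3}\right) + 0\right)^{2} = \left(\frac{41}{30} + 0\right)^{2} = \left(\frac{41}{30}\right)^{2} = \frac{1681}{900}$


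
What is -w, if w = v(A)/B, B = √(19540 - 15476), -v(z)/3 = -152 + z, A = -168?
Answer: -120*√254/127 ≈ -15.059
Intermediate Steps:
v(z) = 456 - 3*z (v(z) = -3*(-152 + z) = 456 - 3*z)
B = 4*√254 (B = √4064 = 4*√254 ≈ 63.750)
w = 120*√254/127 (w = (456 - 3*(-168))/((4*√254)) = (456 + 504)*(√254/1016) = 960*(√254/1016) = 120*√254/127 ≈ 15.059)
-w = -120*√254/127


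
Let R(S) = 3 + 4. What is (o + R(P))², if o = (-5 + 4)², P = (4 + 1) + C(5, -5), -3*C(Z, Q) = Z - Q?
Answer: 64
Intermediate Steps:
C(Z, Q) = -Z/3 + Q/3 (C(Z, Q) = -(Z - Q)/3 = -Z/3 + Q/3)
P = 5/3 (P = (4 + 1) + (-⅓*5 + (⅓)*(-5)) = 5 + (-5/3 - 5/3) = 5 - 10/3 = 5/3 ≈ 1.6667)
o = 1 (o = (-1)² = 1)
R(S) = 7
(o + R(P))² = (1 + 7)² = 8² = 64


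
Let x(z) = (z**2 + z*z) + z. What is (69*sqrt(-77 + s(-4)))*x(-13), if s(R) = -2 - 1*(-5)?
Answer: 22425*I*sqrt(74) ≈ 1.9291e+5*I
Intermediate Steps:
s(R) = 3 (s(R) = -2 + 5 = 3)
x(z) = z + 2*z**2 (x(z) = (z**2 + z**2) + z = 2*z**2 + z = z + 2*z**2)
(69*sqrt(-77 + s(-4)))*x(-13) = (69*sqrt(-77 + 3))*(-13*(1 + 2*(-13))) = (69*sqrt(-74))*(-13*(1 - 26)) = (69*(I*sqrt(74)))*(-13*(-25)) = (69*I*sqrt(74))*325 = 22425*I*sqrt(74)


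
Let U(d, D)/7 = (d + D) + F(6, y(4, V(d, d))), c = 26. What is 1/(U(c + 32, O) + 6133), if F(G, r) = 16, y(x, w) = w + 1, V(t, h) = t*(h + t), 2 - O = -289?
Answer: 1/8688 ≈ 0.00011510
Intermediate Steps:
O = 291 (O = 2 - 1*(-289) = 2 + 289 = 291)
y(x, w) = 1 + w
U(d, D) = 112 + 7*D + 7*d (U(d, D) = 7*((d + D) + 16) = 7*((D + d) + 16) = 7*(16 + D + d) = 112 + 7*D + 7*d)
1/(U(c + 32, O) + 6133) = 1/((112 + 7*291 + 7*(26 + 32)) + 6133) = 1/((112 + 2037 + 7*58) + 6133) = 1/((112 + 2037 + 406) + 6133) = 1/(2555 + 6133) = 1/8688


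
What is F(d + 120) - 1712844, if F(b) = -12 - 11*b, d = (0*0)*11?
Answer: -1714176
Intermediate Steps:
d = 0 (d = 0*11 = 0)
F(d + 120) - 1712844 = (-12 - 11*(0 + 120)) - 1712844 = (-12 - 11*120) - 1712844 = (-12 - 1320) - 1712844 = -1332 - 1712844 = -1714176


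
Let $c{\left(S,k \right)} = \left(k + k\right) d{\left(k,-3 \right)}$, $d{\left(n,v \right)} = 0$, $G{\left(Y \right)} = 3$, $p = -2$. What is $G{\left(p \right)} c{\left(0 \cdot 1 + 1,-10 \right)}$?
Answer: $0$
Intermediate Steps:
$c{\left(S,k \right)} = 0$ ($c{\left(S,k \right)} = \left(k + k\right) 0 = 2 k 0 = 0$)
$G{\left(p \right)} c{\left(0 \cdot 1 + 1,-10 \right)} = 3 \cdot 0 = 0$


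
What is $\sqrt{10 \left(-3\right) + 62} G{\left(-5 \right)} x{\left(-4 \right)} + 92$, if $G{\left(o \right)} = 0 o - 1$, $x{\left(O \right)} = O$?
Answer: $92 + 16 \sqrt{2} \approx 114.63$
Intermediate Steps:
$G{\left(o \right)} = -1$ ($G{\left(o \right)} = 0 - 1 = -1$)
$\sqrt{10 \left(-3\right) + 62} G{\left(-5 \right)} x{\left(-4 \right)} + 92 = \sqrt{10 \left(-3\right) + 62} \left(\left(-1\right) \left(-4\right)\right) + 92 = \sqrt{-30 + 62} \cdot 4 + 92 = \sqrt{32} \cdot 4 + 92 = 4 \sqrt{2} \cdot 4 + 92 = 16 \sqrt{2} + 92 = 92 + 16 \sqrt{2}$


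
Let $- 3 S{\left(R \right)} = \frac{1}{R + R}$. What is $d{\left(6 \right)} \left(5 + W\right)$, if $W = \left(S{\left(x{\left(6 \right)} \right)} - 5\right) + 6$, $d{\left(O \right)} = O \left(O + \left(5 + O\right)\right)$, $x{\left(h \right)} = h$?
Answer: $\frac{3655}{6} \approx 609.17$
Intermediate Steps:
$S{\left(R \right)} = - \frac{1}{6 R}$ ($S{\left(R \right)} = - \frac{1}{3 \left(R + R\right)} = - \frac{1}{3 \cdot 2 R} = - \frac{\frac{1}{2} \frac{1}{R}}{3} = - \frac{1}{6 R}$)
$d{\left(O \right)} = O \left(5 + 2 O\right)$
$W = \frac{35}{36}$ ($W = \left(- \frac{1}{6 \cdot 6} - 5\right) + 6 = \left(\left(- \frac{1}{6}\right) \frac{1}{6} - 5\right) + 6 = \left(- \frac{1}{36} - 5\right) + 6 = - \frac{181}{36} + 6 = \frac{35}{36} \approx 0.97222$)
$d{\left(6 \right)} \left(5 + W\right) = 6 \left(5 + 2 \cdot 6\right) \left(5 + \frac{35}{36}\right) = 6 \left(5 + 12\right) \frac{215}{36} = 6 \cdot 17 \cdot \frac{215}{36} = 102 \cdot \frac{215}{36} = \frac{3655}{6}$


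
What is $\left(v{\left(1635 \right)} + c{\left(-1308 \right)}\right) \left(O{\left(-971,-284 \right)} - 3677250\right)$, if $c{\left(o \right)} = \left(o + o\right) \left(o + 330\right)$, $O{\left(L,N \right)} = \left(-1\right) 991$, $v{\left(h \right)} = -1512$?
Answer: $-9405026829576$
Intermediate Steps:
$O{\left(L,N \right)} = -991$
$c{\left(o \right)} = 2 o \left(330 + o\right)$
$\left(v{\left(1635 \right)} + c{\left(-1308 \right)}\right) \left(O{\left(-971,-284 \right)} - 3677250\right) = \left(-1512 + 2 \left(-1308\right) \left(330 - 1308\right)\right) \left(-991 - 3677250\right) = \left(-1512 + 2 \left(-1308\right) \left(-978\right)\right) \left(-3678241\right) = \left(-1512 + 2558448\right) \left(-3678241\right) = 2556936 \left(-3678241\right) = -9405026829576$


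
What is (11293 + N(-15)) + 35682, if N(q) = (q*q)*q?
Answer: 43600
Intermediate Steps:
N(q) = q³ (N(q) = q²*q = q³)
(11293 + N(-15)) + 35682 = (11293 + (-15)³) + 35682 = (11293 - 3375) + 35682 = 7918 + 35682 = 43600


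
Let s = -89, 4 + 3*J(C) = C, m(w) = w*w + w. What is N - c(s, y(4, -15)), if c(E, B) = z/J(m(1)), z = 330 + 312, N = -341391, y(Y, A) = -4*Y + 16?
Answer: -340428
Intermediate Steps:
m(w) = w + w**2 (m(w) = w**2 + w = w + w**2)
y(Y, A) = 16 - 4*Y
J(C) = -4/3 + C/3
z = 642
c(E, B) = -963 (c(E, B) = 642/(-4/3 + (1*(1 + 1))/3) = 642/(-4/3 + (1*2)/3) = 642/(-4/3 + (1/3)*2) = 642/(-4/3 + 2/3) = 642/(-2/3) = 642*(-3/2) = -963)
N - c(s, y(4, -15)) = -341391 - 1*(-963) = -341391 + 963 = -340428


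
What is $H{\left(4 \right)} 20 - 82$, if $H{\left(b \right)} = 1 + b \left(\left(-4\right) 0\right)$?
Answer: $-62$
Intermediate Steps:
$H{\left(b \right)} = 1$ ($H{\left(b \right)} = 1 + b 0 = 1 + 0 = 1$)
$H{\left(4 \right)} 20 - 82 = 1 \cdot 20 - 82 = 20 - 82 = -62$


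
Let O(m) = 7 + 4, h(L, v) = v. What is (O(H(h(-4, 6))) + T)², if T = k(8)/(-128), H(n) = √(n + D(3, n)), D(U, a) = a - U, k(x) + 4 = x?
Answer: 123201/1024 ≈ 120.31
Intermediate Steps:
k(x) = -4 + x
H(n) = √(-3 + 2*n) (H(n) = √(n + (n - 1*3)) = √(n + (n - 3)) = √(n + (-3 + n)) = √(-3 + 2*n))
O(m) = 11
T = -1/32 (T = (-4 + 8)/(-128) = 4*(-1/128) = -1/32 ≈ -0.031250)
(O(H(h(-4, 6))) + T)² = (11 - 1/32)² = (351/32)² = 123201/1024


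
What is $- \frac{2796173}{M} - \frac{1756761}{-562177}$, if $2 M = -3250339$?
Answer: $\frac{8853957089221}{1827265828003} \approx 4.8455$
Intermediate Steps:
$M = - \frac{3250339}{2}$ ($M = \frac{1}{2} \left(-3250339\right) = - \frac{3250339}{2} \approx -1.6252 \cdot 10^{6}$)
$- \frac{2796173}{M} - \frac{1756761}{-562177} = - \frac{2796173}{- \frac{3250339}{2}} - \frac{1756761}{-562177} = \left(-2796173\right) \left(- \frac{2}{3250339}\right) - - \frac{1756761}{562177} = \frac{5592346}{3250339} + \frac{1756761}{562177} = \frac{8853957089221}{1827265828003}$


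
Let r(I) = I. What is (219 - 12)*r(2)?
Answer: 414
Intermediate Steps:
(219 - 12)*r(2) = (219 - 12)*2 = 207*2 = 414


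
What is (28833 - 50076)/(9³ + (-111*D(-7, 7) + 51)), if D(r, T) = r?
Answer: -7081/519 ≈ -13.644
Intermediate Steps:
(28833 - 50076)/(9³ + (-111*D(-7, 7) + 51)) = (28833 - 50076)/(9³ + (-111*(-7) + 51)) = -21243/(729 + (777 + 51)) = -21243/(729 + 828) = -21243/1557 = -21243*1/1557 = -7081/519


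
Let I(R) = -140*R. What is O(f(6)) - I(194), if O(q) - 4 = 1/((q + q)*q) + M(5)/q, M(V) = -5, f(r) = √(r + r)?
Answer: 651937/24 - 5*√3/6 ≈ 27163.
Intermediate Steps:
f(r) = √2*√r (f(r) = √(2*r) = √2*√r)
O(q) = 4 + 1/(2*q²) - 5/q (O(q) = 4 + (1/((q + q)*q) - 5/q) = 4 + (1/(((2*q))*q) - 5/q) = 4 + ((1/(2*q))/q - 5/q) = 4 + (1/(2*q²) - 5/q) = 4 + 1/(2*q²) - 5/q)
O(f(6)) - I(194) = (4 + 1/(2*(√2*√6)²) - 5*√3/6) - (-140)*194 = (4 + 1/(2*(2*√3)²) - 5*√3/6) - 1*(-27160) = (4 + (½)*(1/12) - 5*√3/6) + 27160 = (4 + 1/24 - 5*√3/6) + 27160 = (97/24 - 5*√3/6) + 27160 = 651937/24 - 5*√3/6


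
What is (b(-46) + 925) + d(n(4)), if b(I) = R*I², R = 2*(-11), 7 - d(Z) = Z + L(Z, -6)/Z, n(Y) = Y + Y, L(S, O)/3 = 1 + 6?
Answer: -365045/8 ≈ -45631.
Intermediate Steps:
L(S, O) = 21 (L(S, O) = 3*(1 + 6) = 3*7 = 21)
n(Y) = 2*Y
d(Z) = 7 - Z - 21/Z (d(Z) = 7 - (Z + 21/Z) = 7 + (-Z - 21/Z) = 7 - Z - 21/Z)
R = -22
b(I) = -22*I²
(b(-46) + 925) + d(n(4)) = (-22*(-46)² + 925) + (7 - 2*4 - 21/(2*4)) = (-22*2116 + 925) + (7 - 1*8 - 21/8) = (-46552 + 925) + (7 - 8 - 21*⅛) = -45627 + (7 - 8 - 21/8) = -45627 - 29/8 = -365045/8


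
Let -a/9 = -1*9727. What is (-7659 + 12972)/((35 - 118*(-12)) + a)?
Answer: 5313/88994 ≈ 0.059701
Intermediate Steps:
a = 87543 (a = -(-9)*9727 = -9*(-9727) = 87543)
(-7659 + 12972)/((35 - 118*(-12)) + a) = (-7659 + 12972)/((35 - 118*(-12)) + 87543) = 5313/((35 - 59*(-24)) + 87543) = 5313/((35 + 1416) + 87543) = 5313/(1451 + 87543) = 5313/88994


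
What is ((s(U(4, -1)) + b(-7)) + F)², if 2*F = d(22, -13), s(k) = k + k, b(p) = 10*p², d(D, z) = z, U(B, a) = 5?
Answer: 974169/4 ≈ 2.4354e+5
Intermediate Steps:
s(k) = 2*k
F = -13/2 (F = (½)*(-13) = -13/2 ≈ -6.5000)
((s(U(4, -1)) + b(-7)) + F)² = ((2*5 + 10*(-7)²) - 13/2)² = ((10 + 10*49) - 13/2)² = ((10 + 490) - 13/2)² = (500 - 13/2)² = (987/2)² = 974169/4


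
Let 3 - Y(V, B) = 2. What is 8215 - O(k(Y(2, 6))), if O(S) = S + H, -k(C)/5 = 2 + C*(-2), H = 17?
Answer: 8198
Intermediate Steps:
Y(V, B) = 1 (Y(V, B) = 3 - 1*2 = 3 - 2 = 1)
k(C) = -10 + 10*C (k(C) = -5*(2 + C*(-2)) = -5*(2 - 2*C) = -10 + 10*C)
O(S) = 17 + S (O(S) = S + 17 = 17 + S)
8215 - O(k(Y(2, 6))) = 8215 - (17 + (-10 + 10*1)) = 8215 - (17 + (-10 + 10)) = 8215 - (17 + 0) = 8215 - 1*17 = 8215 - 17 = 8198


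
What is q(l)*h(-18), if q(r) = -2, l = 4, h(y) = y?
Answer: 36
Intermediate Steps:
q(l)*h(-18) = -2*(-18) = 36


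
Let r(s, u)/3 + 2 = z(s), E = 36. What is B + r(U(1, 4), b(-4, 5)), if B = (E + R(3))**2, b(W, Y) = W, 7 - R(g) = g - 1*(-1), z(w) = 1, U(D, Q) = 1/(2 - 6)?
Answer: 1518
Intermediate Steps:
U(D, Q) = -1/4 (U(D, Q) = 1/(-4) = -1/4)
R(g) = 6 - g (R(g) = 7 - (g - 1*(-1)) = 7 - (g + 1) = 7 - (1 + g) = 7 + (-1 - g) = 6 - g)
r(s, u) = -3 (r(s, u) = -6 + 3*1 = -6 + 3 = -3)
B = 1521 (B = (36 + (6 - 1*3))**2 = (36 + (6 - 3))**2 = (36 + 3)**2 = 39**2 = 1521)
B + r(U(1, 4), b(-4, 5)) = 1521 - 3 = 1518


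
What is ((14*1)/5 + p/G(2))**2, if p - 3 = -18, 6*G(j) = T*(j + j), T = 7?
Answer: 841/4900 ≈ 0.17163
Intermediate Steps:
G(j) = 7*j/3 (G(j) = (7*(j + j))/6 = (7*(2*j))/6 = (14*j)/6 = 7*j/3)
p = -15 (p = 3 - 18 = -15)
((14*1)/5 + p/G(2))**2 = ((14*1)/5 - 15/((7/3)*2))**2 = (14*(1/5) - 15/14/3)**2 = (14/5 - 15*3/14)**2 = (14/5 - 45/14)**2 = (-29/70)**2 = 841/4900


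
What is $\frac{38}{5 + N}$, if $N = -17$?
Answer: $- \frac{19}{6} \approx -3.1667$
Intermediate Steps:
$\frac{38}{5 + N} = \frac{38}{5 - 17} = \frac{38}{-12} = 38 \left(- \frac{1}{12}\right) = - \frac{19}{6}$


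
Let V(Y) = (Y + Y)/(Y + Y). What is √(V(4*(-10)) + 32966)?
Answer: 9*√407 ≈ 181.57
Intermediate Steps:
V(Y) = 1 (V(Y) = (2*Y)/((2*Y)) = (2*Y)*(1/(2*Y)) = 1)
√(V(4*(-10)) + 32966) = √(1 + 32966) = √32967 = 9*√407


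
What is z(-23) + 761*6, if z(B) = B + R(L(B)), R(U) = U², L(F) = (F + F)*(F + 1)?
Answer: 1028687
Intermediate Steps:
L(F) = 2*F*(1 + F) (L(F) = (2*F)*(1 + F) = 2*F*(1 + F))
z(B) = B + 4*B²*(1 + B)² (z(B) = B + (2*B*(1 + B))² = B + 4*B²*(1 + B)²)
z(-23) + 761*6 = -23*(1 + 4*(-23)*(1 - 23)²) + 761*6 = -23*(1 + 4*(-23)*(-22)²) + 4566 = -23*(1 + 4*(-23)*484) + 4566 = -23*(1 - 44528) + 4566 = -23*(-44527) + 4566 = 1024121 + 4566 = 1028687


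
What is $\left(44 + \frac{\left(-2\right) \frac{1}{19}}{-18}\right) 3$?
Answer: $\frac{7525}{57} \approx 132.02$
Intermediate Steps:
$\left(44 + \frac{\left(-2\right) \frac{1}{19}}{-18}\right) 3 = \left(44 + \left(-2\right) \frac{1}{19} \left(- \frac{1}{18}\right)\right) 3 = \left(44 - - \frac{1}{171}\right) 3 = \left(44 + \frac{1}{171}\right) 3 = \frac{7525}{171} \cdot 3 = \frac{7525}{57}$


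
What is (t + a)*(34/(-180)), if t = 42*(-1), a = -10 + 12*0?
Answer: 442/45 ≈ 9.8222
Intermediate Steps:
a = -10 (a = -10 + 0 = -10)
t = -42
(t + a)*(34/(-180)) = (-42 - 10)*(34/(-180)) = -1768*(-1)/180 = -52*(-17/90) = 442/45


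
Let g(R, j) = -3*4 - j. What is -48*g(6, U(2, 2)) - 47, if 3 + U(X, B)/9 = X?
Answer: 97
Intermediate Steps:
U(X, B) = -27 + 9*X
g(R, j) = -12 - j
-48*g(6, U(2, 2)) - 47 = -48*(-12 - (-27 + 9*2)) - 47 = -48*(-12 - (-27 + 18)) - 47 = -48*(-12 - 1*(-9)) - 47 = -48*(-12 + 9) - 47 = -48*(-3) - 47 = 144 - 47 = 97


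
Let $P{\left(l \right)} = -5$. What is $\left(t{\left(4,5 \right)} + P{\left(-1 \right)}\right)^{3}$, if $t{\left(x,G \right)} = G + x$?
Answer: $64$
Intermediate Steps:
$\left(t{\left(4,5 \right)} + P{\left(-1 \right)}\right)^{3} = \left(\left(5 + 4\right) - 5\right)^{3} = \left(9 - 5\right)^{3} = 4^{3} = 64$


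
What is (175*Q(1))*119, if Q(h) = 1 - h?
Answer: 0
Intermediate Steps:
(175*Q(1))*119 = (175*(1 - 1*1))*119 = (175*(1 - 1))*119 = (175*0)*119 = 0*119 = 0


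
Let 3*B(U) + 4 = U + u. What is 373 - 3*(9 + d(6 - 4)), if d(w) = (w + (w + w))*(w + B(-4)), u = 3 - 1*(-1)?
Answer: 334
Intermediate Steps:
u = 4 (u = 3 + 1 = 4)
B(U) = U/3 (B(U) = -4/3 + (U + 4)/3 = -4/3 + (4 + U)/3 = -4/3 + (4/3 + U/3) = U/3)
d(w) = 3*w*(-4/3 + w) (d(w) = (w + (w + w))*(w + (⅓)*(-4)) = (w + 2*w)*(w - 4/3) = (3*w)*(-4/3 + w) = 3*w*(-4/3 + w))
373 - 3*(9 + d(6 - 4)) = 373 - 3*(9 + (6 - 4)*(-4 + 3*(6 - 4))) = 373 - 3*(9 + 2*(-4 + 3*2)) = 373 - 3*(9 + 2*(-4 + 6)) = 373 - 3*(9 + 2*2) = 373 - 3*(9 + 4) = 373 - 3*13 = 373 - 1*39 = 373 - 39 = 334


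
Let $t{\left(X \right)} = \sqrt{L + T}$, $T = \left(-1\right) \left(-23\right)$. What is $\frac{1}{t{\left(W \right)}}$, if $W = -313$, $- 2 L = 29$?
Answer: $\frac{\sqrt{34}}{17} \approx 0.343$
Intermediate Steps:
$T = 23$
$L = - \frac{29}{2}$ ($L = \left(- \frac{1}{2}\right) 29 = - \frac{29}{2} \approx -14.5$)
$t{\left(X \right)} = \frac{\sqrt{34}}{2}$ ($t{\left(X \right)} = \sqrt{- \frac{29}{2} + 23} = \sqrt{\frac{17}{2}} = \frac{\sqrt{34}}{2}$)
$\frac{1}{t{\left(W \right)}} = \frac{1}{\frac{1}{2} \sqrt{34}} = \frac{\sqrt{34}}{17}$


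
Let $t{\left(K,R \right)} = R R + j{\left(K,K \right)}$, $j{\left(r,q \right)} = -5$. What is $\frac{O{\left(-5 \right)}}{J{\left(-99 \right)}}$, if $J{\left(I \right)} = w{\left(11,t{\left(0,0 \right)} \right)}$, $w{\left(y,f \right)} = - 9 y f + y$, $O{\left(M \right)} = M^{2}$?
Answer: $\frac{25}{506} \approx 0.049407$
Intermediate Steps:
$t{\left(K,R \right)} = -5 + R^{2}$ ($t{\left(K,R \right)} = R R - 5 = R^{2} - 5 = -5 + R^{2}$)
$w{\left(y,f \right)} = y - 9 f y$ ($w{\left(y,f \right)} = - 9 f y + y = y - 9 f y$)
$J{\left(I \right)} = 506$ ($J{\left(I \right)} = 11 \left(1 - 9 \left(-5 + 0^{2}\right)\right) = 11 \left(1 - 9 \left(-5 + 0\right)\right) = 11 \left(1 - -45\right) = 11 \left(1 + 45\right) = 11 \cdot 46 = 506$)
$\frac{O{\left(-5 \right)}}{J{\left(-99 \right)}} = \frac{\left(-5\right)^{2}}{506} = 25 \cdot \frac{1}{506} = \frac{25}{506}$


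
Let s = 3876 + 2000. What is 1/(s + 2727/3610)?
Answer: 3610/21215087 ≈ 0.00017016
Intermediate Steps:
s = 5876
1/(s + 2727/3610) = 1/(5876 + 2727/3610) = 1/(21215087/3610) = 3610/21215087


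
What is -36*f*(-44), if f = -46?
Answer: -72864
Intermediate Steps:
-36*f*(-44) = -36*(-46)*(-44) = 1656*(-44) = -72864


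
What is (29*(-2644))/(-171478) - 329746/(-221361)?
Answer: 442875064/228665913 ≈ 1.9368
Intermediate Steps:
(29*(-2644))/(-171478) - 329746/(-221361) = -76676*(-1/171478) - 329746*(-1/221361) = 38338/85739 + 329746/221361 = 442875064/228665913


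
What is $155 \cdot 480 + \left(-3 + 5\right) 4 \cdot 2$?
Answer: $74416$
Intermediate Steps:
$155 \cdot 480 + \left(-3 + 5\right) 4 \cdot 2 = 74400 + 2 \cdot 4 \cdot 2 = 74400 + 8 \cdot 2 = 74400 + 16 = 74416$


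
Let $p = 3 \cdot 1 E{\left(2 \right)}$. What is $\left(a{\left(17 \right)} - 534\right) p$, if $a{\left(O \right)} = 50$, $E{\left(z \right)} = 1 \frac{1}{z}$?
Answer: $-726$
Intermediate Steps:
$E{\left(z \right)} = \frac{1}{z}$
$p = \frac{3}{2}$ ($p = 3 \cdot 1 \cdot \frac{1}{2} = 3 \cdot \frac{1}{2} = \frac{3}{2} \approx 1.5$)
$\left(a{\left(17 \right)} - 534\right) p = \left(50 - 534\right) \frac{3}{2} = \left(-484\right) \frac{3}{2} = -726$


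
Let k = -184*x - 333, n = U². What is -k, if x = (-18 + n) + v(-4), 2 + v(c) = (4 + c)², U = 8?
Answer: 8429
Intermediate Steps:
n = 64 (n = 8² = 64)
v(c) = -2 + (4 + c)²
x = 44 (x = (-18 + 64) + (-2 + (4 - 4)²) = 46 + (-2 + 0²) = 46 + (-2 + 0) = 46 - 2 = 44)
k = -8429 (k = -184*44 - 333 = -8096 - 333 = -8429)
-k = -1*(-8429) = 8429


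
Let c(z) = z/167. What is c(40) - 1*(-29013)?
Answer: 4845211/167 ≈ 29013.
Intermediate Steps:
c(z) = z/167 (c(z) = z*(1/167) = z/167)
c(40) - 1*(-29013) = (1/167)*40 - 1*(-29013) = 40/167 + 29013 = 4845211/167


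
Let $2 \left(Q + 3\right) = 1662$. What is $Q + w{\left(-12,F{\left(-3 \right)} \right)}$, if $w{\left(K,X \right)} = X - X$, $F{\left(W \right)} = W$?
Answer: $828$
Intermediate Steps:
$Q = 828$ ($Q = -3 + \frac{1}{2} \cdot 1662 = -3 + 831 = 828$)
$w{\left(K,X \right)} = 0$
$Q + w{\left(-12,F{\left(-3 \right)} \right)} = 828 + 0 = 828$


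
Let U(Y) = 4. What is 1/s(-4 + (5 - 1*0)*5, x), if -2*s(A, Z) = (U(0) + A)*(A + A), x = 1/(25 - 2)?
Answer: -1/525 ≈ -0.0019048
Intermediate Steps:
x = 1/23 ≈ 0.043478
s(A, Z) = -A*(4 + A) (s(A, Z) = -(4 + A)*(A + A)/2 = -(4 + A)*2*A/2 = -A*(4 + A))
1/s(-4 + (5 - 1*0)*5, x) = 1/(-(-4 + (5 - 1*0)*5)*(4 + (-4 + (5 - 1*0)*5))) = 1/(-(-4 + (5 + 0)*5)*(4 + (-4 + (5 + 0)*5))) = 1/(-(-4 + 5*5)*(4 + (-4 + 5*5))) = 1/(-(-4 + 25)*(4 + (-4 + 25))) = 1/(-1*21*(4 + 21)) = 1/(-1*21*25) = 1/(-525) = -1/525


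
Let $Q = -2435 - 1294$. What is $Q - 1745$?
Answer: $-5474$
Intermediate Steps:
$Q = -3729$
$Q - 1745 = -3729 - 1745 = -5474$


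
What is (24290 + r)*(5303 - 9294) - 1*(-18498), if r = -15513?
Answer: -35010509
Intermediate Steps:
(24290 + r)*(5303 - 9294) - 1*(-18498) = (24290 - 15513)*(5303 - 9294) - 1*(-18498) = 8777*(-3991) + 18498 = -35029007 + 18498 = -35010509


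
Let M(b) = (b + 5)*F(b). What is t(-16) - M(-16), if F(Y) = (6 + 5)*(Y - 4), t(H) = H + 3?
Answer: -2433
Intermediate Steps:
t(H) = 3 + H
F(Y) = -44 + 11*Y (F(Y) = 11*(-4 + Y) = -44 + 11*Y)
M(b) = (-44 + 11*b)*(5 + b) (M(b) = (b + 5)*(-44 + 11*b) = (5 + b)*(-44 + 11*b) = (-44 + 11*b)*(5 + b))
t(-16) - M(-16) = (3 - 16) - 11*(-4 - 16)*(5 - 16) = -13 - 11*(-20)*(-11) = -13 - 1*2420 = -13 - 2420 = -2433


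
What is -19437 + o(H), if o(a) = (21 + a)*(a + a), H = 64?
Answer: -8557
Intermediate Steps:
o(a) = 2*a*(21 + a) (o(a) = (21 + a)*(2*a) = 2*a*(21 + a))
-19437 + o(H) = -19437 + 2*64*(21 + 64) = -19437 + 2*64*85 = -19437 + 10880 = -8557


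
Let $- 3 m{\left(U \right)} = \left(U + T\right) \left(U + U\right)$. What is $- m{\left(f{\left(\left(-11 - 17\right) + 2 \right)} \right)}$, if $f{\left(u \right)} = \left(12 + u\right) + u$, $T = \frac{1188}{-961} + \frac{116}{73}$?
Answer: $\frac{222509440}{210459} \approx 1057.3$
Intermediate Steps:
$T = \frac{24752}{70153}$ ($T = 1188 \left(- \frac{1}{961}\right) + 116 \cdot \frac{1}{73} = - \frac{1188}{961} + \frac{116}{73} = \frac{24752}{70153} \approx 0.35283$)
$f{\left(u \right)} = 12 + 2 u$
$m{\left(U \right)} = - \frac{2 U \left(\frac{24752}{70153} + U\right)}{3}$ ($m{\left(U \right)} = - \frac{\left(U + \frac{24752}{70153}\right) \left(U + U\right)}{3} = - \frac{\left(\frac{24752}{70153} + U\right) 2 U}{3} = - \frac{2 U \left(\frac{24752}{70153} + U\right)}{3}$)
$- m{\left(f{\left(\left(-11 - 17\right) + 2 \right)} \right)} = - \frac{\left(-2\right) \left(12 + 2 \left(\left(-11 - 17\right) + 2\right)\right) \left(24752 + 70153 \left(12 + 2 \left(\left(-11 - 17\right) + 2\right)\right)\right)}{210459} = - \frac{\left(-2\right) \left(12 + 2 \left(-28 + 2\right)\right) \left(24752 + 70153 \left(12 + 2 \left(-28 + 2\right)\right)\right)}{210459} = - \frac{\left(-2\right) \left(12 + 2 \left(-26\right)\right) \left(24752 + 70153 \left(12 + 2 \left(-26\right)\right)\right)}{210459} = - \frac{\left(-2\right) \left(12 - 52\right) \left(24752 + 70153 \left(12 - 52\right)\right)}{210459} = - \frac{\left(-2\right) \left(-40\right) \left(24752 + 70153 \left(-40\right)\right)}{210459} = - \frac{\left(-2\right) \left(-40\right) \left(24752 - 2806120\right)}{210459} = - \frac{\left(-2\right) \left(-40\right) \left(-2781368\right)}{210459} = \left(-1\right) \left(- \frac{222509440}{210459}\right) = \frac{222509440}{210459}$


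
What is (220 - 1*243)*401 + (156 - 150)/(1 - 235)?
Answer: -359698/39 ≈ -9223.0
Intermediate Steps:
(220 - 1*243)*401 + (156 - 150)/(1 - 235) = (220 - 243)*401 + 6/(-234) = -23*401 + 6*(-1/234) = -9223 - 1/39 = -359698/39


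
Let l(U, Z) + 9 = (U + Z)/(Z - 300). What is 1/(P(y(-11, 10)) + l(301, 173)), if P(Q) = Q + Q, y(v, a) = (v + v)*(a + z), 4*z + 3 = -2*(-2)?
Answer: -127/58894 ≈ -0.0021564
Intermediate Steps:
z = 1/4 (z = -3/4 + (-2*(-2))/4 = -3/4 + (1/4)*4 = -3/4 + 1 = 1/4 ≈ 0.25000)
l(U, Z) = -9 + (U + Z)/(-300 + Z) (l(U, Z) = -9 + (U + Z)/(Z - 300) = -9 + (U + Z)/(-300 + Z))
y(v, a) = 2*v*(1/4 + a) (y(v, a) = (v + v)*(a + 1/4) = (2*v)*(1/4 + a) = 2*v*(1/4 + a))
P(Q) = 2*Q
1/(P(y(-11, 10)) + l(301, 173)) = 1/(2*((1/2)*(-11)*(1 + 4*10)) + (2700 + 301 - 8*173)/(-300 + 173)) = 1/(2*((1/2)*(-11)*(1 + 40)) + (2700 + 301 - 1384)/(-127)) = 1/(2*((1/2)*(-11)*41) - 1/127*1617) = 1/(2*(-451/2) - 1617/127) = 1/(-451 - 1617/127) = 1/(-58894/127) = -127/58894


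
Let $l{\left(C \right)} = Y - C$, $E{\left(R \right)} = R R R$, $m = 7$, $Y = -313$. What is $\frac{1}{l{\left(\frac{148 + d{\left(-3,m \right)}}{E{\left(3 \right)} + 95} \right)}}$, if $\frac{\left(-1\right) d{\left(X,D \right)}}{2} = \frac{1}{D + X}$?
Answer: $- \frac{244}{76667} \approx -0.0031826$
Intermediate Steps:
$E{\left(R \right)} = R^{3}$ ($E{\left(R \right)} = R^{2} R = R^{3}$)
$d{\left(X,D \right)} = - \frac{2}{D + X}$
$l{\left(C \right)} = -313 - C$
$\frac{1}{l{\left(\frac{148 + d{\left(-3,m \right)}}{E{\left(3 \right)} + 95} \right)}} = \frac{1}{-313 - \frac{148 - \frac{2}{7 - 3}}{3^{3} + 95}} = \frac{1}{-313 - \frac{148 - \frac{2}{4}}{27 + 95}} = \frac{1}{-313 - \frac{148 - \frac{1}{2}}{122}} = \frac{1}{-313 - \left(148 - \frac{1}{2}\right) \frac{1}{122}} = \frac{1}{-313 - \frac{295}{2} \cdot \frac{1}{122}} = \frac{1}{-313 - \frac{295}{244}} = \frac{1}{- \frac{76667}{244}} = - \frac{244}{76667}$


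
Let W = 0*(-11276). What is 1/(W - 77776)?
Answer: -1/77776 ≈ -1.2857e-5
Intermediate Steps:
W = 0
1/(W - 77776) = 1/(0 - 77776) = 1/(-77776) = -1/77776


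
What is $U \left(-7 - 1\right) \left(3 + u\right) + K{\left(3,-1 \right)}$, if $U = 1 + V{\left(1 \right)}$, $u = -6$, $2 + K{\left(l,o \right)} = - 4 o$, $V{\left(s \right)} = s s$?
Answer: $50$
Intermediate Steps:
$V{\left(s \right)} = s^{2}$
$K{\left(l,o \right)} = -2 - 4 o$
$U = 2$ ($U = 1 + 1^{2} = 1 + 1 = 2$)
$U \left(-7 - 1\right) \left(3 + u\right) + K{\left(3,-1 \right)} = 2 \left(-7 - 1\right) \left(3 - 6\right) - -2 = 2 \left(\left(-8\right) \left(-3\right)\right) + \left(-2 + 4\right) = 2 \cdot 24 + 2 = 48 + 2 = 50$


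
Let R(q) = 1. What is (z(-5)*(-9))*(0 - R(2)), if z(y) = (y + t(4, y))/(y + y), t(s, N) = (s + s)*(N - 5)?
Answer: 153/2 ≈ 76.500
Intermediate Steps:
t(s, N) = 2*s*(-5 + N) (t(s, N) = (2*s)*(-5 + N) = 2*s*(-5 + N))
z(y) = (-40 + 9*y)/(2*y) (z(y) = (y + 2*4*(-5 + y))/(y + y) = (y + (-40 + 8*y))/((2*y)) = (-40 + 9*y)*(1/(2*y)) = (-40 + 9*y)/(2*y))
(z(-5)*(-9))*(0 - R(2)) = ((9/2 - 20/(-5))*(-9))*(0 - 1*1) = ((9/2 - 20*(-1/5))*(-9))*(0 - 1) = ((9/2 + 4)*(-9))*(-1) = ((17/2)*(-9))*(-1) = -153/2*(-1) = 153/2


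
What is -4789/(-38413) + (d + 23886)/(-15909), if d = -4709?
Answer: -660457900/611112417 ≈ -1.0807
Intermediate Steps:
-4789/(-38413) + (d + 23886)/(-15909) = -4789/(-38413) + (-4709 + 23886)/(-15909) = -4789*(-1/38413) + 19177*(-1/15909) = 4789/38413 - 19177/15909 = -660457900/611112417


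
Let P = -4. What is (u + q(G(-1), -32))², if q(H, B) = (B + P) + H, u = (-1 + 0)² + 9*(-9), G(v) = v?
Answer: 13689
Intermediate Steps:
u = -80 (u = (-1)² - 81 = 1 - 81 = -80)
q(H, B) = -4 + B + H (q(H, B) = (B - 4) + H = (-4 + B) + H = -4 + B + H)
(u + q(G(-1), -32))² = (-80 + (-4 - 32 - 1))² = (-80 - 37)² = (-117)² = 13689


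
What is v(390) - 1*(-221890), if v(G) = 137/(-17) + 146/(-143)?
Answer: 539392517/2431 ≈ 2.2188e+5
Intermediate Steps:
v(G) = -22073/2431 (v(G) = 137*(-1/17) + 146*(-1/143) = -137/17 - 146/143 = -22073/2431)
v(390) - 1*(-221890) = -22073/2431 - 1*(-221890) = -22073/2431 + 221890 = 539392517/2431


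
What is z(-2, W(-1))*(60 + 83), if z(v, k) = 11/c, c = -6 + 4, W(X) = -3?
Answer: -1573/2 ≈ -786.50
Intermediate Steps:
c = -2
z(v, k) = -11/2 (z(v, k) = 11/(-2) = 11*(-½) = -11/2)
z(-2, W(-1))*(60 + 83) = -11*(60 + 83)/2 = -11/2*143 = -1573/2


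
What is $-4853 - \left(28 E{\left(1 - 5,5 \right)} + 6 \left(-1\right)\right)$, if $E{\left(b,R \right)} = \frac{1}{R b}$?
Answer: $- \frac{24228}{5} \approx -4845.6$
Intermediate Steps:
$E{\left(b,R \right)} = \frac{1}{R b}$
$-4853 - \left(28 E{\left(1 - 5,5 \right)} + 6 \left(-1\right)\right) = -4853 - \left(28 \frac{1}{5 \left(1 - 5\right)} + 6 \left(-1\right)\right) = -4853 - \left(28 \frac{1}{5 \left(1 - 5\right)} - 6\right) = -4853 - \left(28 \frac{1}{5 \left(-4\right)} - 6\right) = -4853 - \left(28 \cdot \frac{1}{5} \left(- \frac{1}{4}\right) - 6\right) = -4853 - \left(28 \left(- \frac{1}{20}\right) - 6\right) = -4853 - \left(- \frac{7}{5} - 6\right) = -4853 - - \frac{37}{5} = -4853 + \frac{37}{5} = - \frac{24228}{5}$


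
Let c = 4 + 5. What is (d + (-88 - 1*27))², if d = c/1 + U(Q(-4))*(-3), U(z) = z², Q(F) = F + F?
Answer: 88804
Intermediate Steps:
c = 9
Q(F) = 2*F
d = -183 (d = 9/1 + (2*(-4))²*(-3) = 9*1 + (-8)²*(-3) = 9 + 64*(-3) = 9 - 192 = -183)
(d + (-88 - 1*27))² = (-183 + (-88 - 1*27))² = (-183 + (-88 - 27))² = (-183 - 115)² = (-298)² = 88804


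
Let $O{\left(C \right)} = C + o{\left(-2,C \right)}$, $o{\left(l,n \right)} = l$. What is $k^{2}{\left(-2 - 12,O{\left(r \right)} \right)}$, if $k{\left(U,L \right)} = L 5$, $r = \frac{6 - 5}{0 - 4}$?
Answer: $\frac{2025}{16} \approx 126.56$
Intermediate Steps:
$r = - \frac{1}{4}$ ($r = 1 \frac{1}{-4} = 1 \left(- \frac{1}{4}\right) = - \frac{1}{4} \approx -0.25$)
$O{\left(C \right)} = -2 + C$ ($O{\left(C \right)} = C - 2 = -2 + C$)
$k{\left(U,L \right)} = 5 L$
$k^{2}{\left(-2 - 12,O{\left(r \right)} \right)} = \left(5 \left(-2 - \frac{1}{4}\right)\right)^{2} = \left(5 \left(- \frac{9}{4}\right)\right)^{2} = \left(- \frac{45}{4}\right)^{2} = \frac{2025}{16}$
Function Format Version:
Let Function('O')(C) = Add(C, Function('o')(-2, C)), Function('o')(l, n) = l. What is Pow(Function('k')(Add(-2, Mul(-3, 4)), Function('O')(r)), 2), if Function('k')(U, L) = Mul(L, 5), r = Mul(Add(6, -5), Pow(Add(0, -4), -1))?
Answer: Rational(2025, 16) ≈ 126.56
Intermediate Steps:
r = Rational(-1, 4) (r = Mul(1, Pow(-4, -1)) = Mul(1, Rational(-1, 4)) = Rational(-1, 4) ≈ -0.25000)
Function('O')(C) = Add(-2, C) (Function('O')(C) = Add(C, -2) = Add(-2, C))
Function('k')(U, L) = Mul(5, L)
Pow(Function('k')(Add(-2, Mul(-3, 4)), Function('O')(r)), 2) = Pow(Mul(5, Add(-2, Rational(-1, 4))), 2) = Pow(Mul(5, Rational(-9, 4)), 2) = Pow(Rational(-45, 4), 2) = Rational(2025, 16)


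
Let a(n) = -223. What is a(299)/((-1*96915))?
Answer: 223/96915 ≈ 0.0023010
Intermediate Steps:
a(299)/((-1*96915)) = -223/((-1*96915)) = -223/(-96915) = -223*(-1/96915) = 223/96915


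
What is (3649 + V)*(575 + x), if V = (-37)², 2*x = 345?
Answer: 3750955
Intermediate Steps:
x = 345/2 (x = (½)*345 = 345/2 ≈ 172.50)
V = 1369
(3649 + V)*(575 + x) = (3649 + 1369)*(575 + 345/2) = 5018*(1495/2) = 3750955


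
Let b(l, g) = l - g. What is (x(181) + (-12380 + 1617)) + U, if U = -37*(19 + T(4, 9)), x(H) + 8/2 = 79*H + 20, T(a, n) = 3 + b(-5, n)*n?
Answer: 7400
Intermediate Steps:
T(a, n) = 3 + n*(-5 - n) (T(a, n) = 3 + (-5 - n)*n = 3 + n*(-5 - n))
x(H) = 16 + 79*H (x(H) = -4 + (79*H + 20) = -4 + (20 + 79*H) = 16 + 79*H)
U = 3848 (U = -37*(19 + (3 - 1*9*(5 + 9))) = -37*(19 + (3 - 1*9*14)) = -37*(19 + (3 - 126)) = -37*(19 - 123) = -37*(-104) = 3848)
(x(181) + (-12380 + 1617)) + U = ((16 + 79*181) + (-12380 + 1617)) + 3848 = ((16 + 14299) - 10763) + 3848 = (14315 - 10763) + 3848 = 3552 + 3848 = 7400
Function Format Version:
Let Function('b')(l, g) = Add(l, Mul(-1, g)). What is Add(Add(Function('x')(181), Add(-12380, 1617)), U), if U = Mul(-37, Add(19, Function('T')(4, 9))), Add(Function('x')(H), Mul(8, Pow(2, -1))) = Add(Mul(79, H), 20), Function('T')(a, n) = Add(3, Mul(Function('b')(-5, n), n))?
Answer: 7400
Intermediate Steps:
Function('T')(a, n) = Add(3, Mul(n, Add(-5, Mul(-1, n)))) (Function('T')(a, n) = Add(3, Mul(Add(-5, Mul(-1, n)), n)) = Add(3, Mul(n, Add(-5, Mul(-1, n)))))
Function('x')(H) = Add(16, Mul(79, H)) (Function('x')(H) = Add(-4, Add(Mul(79, H), 20)) = Add(-4, Add(20, Mul(79, H))) = Add(16, Mul(79, H)))
U = 3848 (U = Mul(-37, Add(19, Add(3, Mul(-1, 9, Add(5, 9))))) = Mul(-37, Add(19, Add(3, Mul(-1, 9, 14)))) = Mul(-37, Add(19, Add(3, -126))) = Mul(-37, Add(19, -123)) = Mul(-37, -104) = 3848)
Add(Add(Function('x')(181), Add(-12380, 1617)), U) = Add(Add(Add(16, Mul(79, 181)), Add(-12380, 1617)), 3848) = Add(Add(Add(16, 14299), -10763), 3848) = Add(Add(14315, -10763), 3848) = Add(3552, 3848) = 7400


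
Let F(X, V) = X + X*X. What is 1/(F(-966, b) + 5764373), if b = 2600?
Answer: 1/6696563 ≈ 1.4933e-7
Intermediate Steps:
F(X, V) = X + X²
1/(F(-966, b) + 5764373) = 1/(-966*(1 - 966) + 5764373) = 1/(-966*(-965) + 5764373) = 1/(932190 + 5764373) = 1/6696563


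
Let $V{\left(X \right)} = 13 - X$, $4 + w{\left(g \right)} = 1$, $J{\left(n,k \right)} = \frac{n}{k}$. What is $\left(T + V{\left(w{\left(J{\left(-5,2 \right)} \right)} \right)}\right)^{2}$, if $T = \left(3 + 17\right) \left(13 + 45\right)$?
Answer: $1382976$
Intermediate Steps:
$T = 1160$ ($T = 20 \cdot 58 = 1160$)
$w{\left(g \right)} = -3$ ($w{\left(g \right)} = -4 + 1 = -3$)
$\left(T + V{\left(w{\left(J{\left(-5,2 \right)} \right)} \right)}\right)^{2} = \left(1160 + \left(13 - -3\right)\right)^{2} = \left(1160 + \left(13 + 3\right)\right)^{2} = \left(1160 + 16\right)^{2} = 1176^{2} = 1382976$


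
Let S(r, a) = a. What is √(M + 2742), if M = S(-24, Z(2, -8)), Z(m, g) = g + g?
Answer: √2726 ≈ 52.211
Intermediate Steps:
Z(m, g) = 2*g
M = -16 (M = 2*(-8) = -16)
√(M + 2742) = √(-16 + 2742) = √2726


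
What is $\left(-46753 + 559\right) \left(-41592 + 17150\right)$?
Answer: $1129073748$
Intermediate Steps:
$\left(-46753 + 559\right) \left(-41592 + 17150\right) = \left(-46194\right) \left(-24442\right) = 1129073748$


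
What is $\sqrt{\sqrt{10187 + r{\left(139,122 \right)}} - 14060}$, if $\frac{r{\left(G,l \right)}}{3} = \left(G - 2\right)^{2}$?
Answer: $\sqrt{-14060 + \sqrt{66494}} \approx 117.48 i$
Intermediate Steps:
$r{\left(G,l \right)} = 3 \left(-2 + G\right)^{2}$ ($r{\left(G,l \right)} = 3 \left(G - 2\right)^{2} = 3 \left(-2 + G\right)^{2}$)
$\sqrt{\sqrt{10187 + r{\left(139,122 \right)}} - 14060} = \sqrt{\sqrt{10187 + 3 \left(-2 + 139\right)^{2}} - 14060} = \sqrt{\sqrt{10187 + 3 \cdot 137^{2}} - 14060} = \sqrt{\sqrt{10187 + 3 \cdot 18769} - 14060} = \sqrt{\sqrt{10187 + 56307} - 14060} = \sqrt{\sqrt{66494} - 14060} = \sqrt{-14060 + \sqrt{66494}}$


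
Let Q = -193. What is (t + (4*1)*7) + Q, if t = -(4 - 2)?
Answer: -167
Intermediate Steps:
t = -2 (t = -1*2 = -2)
(t + (4*1)*7) + Q = (-2 + (4*1)*7) - 193 = (-2 + 4*7) - 193 = (-2 + 28) - 193 = 26 - 193 = -167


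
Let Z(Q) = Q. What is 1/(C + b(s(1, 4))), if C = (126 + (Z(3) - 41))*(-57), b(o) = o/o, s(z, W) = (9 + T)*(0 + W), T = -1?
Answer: -1/5015 ≈ -0.00019940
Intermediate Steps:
s(z, W) = 8*W (s(z, W) = (9 - 1)*(0 + W) = 8*W)
b(o) = 1
C = -5016 (C = (126 + (3 - 41))*(-57) = (126 - 38)*(-57) = 88*(-57) = -5016)
1/(C + b(s(1, 4))) = 1/(-5016 + 1) = 1/(-5015) = -1/5015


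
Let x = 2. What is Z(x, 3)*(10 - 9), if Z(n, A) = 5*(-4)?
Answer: -20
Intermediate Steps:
Z(n, A) = -20
Z(x, 3)*(10 - 9) = -20*(10 - 9) = -20*1 = -20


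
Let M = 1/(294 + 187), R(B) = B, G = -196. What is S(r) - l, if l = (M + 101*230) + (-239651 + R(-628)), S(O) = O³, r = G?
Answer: -3517306248/481 ≈ -7.3125e+6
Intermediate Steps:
r = -196
M = 1/481 ≈ 0.0020790
l = -104400568/481 (l = (1/481 + 101*230) + (-239651 - 628) = (1/481 + 23230) - 240279 = 11173631/481 - 240279 = -104400568/481 ≈ -2.1705e+5)
S(r) - l = (-196)³ - 1*(-104400568/481) = -7529536 + 104400568/481 = -3517306248/481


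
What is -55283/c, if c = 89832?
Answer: -55283/89832 ≈ -0.61540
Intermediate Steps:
-55283/c = -55283/89832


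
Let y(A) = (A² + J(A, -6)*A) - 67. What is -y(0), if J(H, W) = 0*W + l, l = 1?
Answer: 67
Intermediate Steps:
J(H, W) = 1 (J(H, W) = 0*W + 1 = 0 + 1 = 1)
y(A) = -67 + A + A² (y(A) = (A² + 1*A) - 67 = (A² + A) - 67 = (A + A²) - 67 = -67 + A + A²)
-y(0) = -(-67 + 0 + 0²) = -(-67 + 0 + 0) = -1*(-67) = 67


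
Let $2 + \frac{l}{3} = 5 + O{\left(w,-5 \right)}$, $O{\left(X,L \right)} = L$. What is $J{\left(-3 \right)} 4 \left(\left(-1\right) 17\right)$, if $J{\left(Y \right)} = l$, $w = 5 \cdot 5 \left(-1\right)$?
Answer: $408$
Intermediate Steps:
$w = -25$ ($w = 25 \left(-1\right) = -25$)
$l = -6$ ($l = -6 + 3 \left(5 - 5\right) = -6 + 3 \cdot 0 = -6 + 0 = -6$)
$J{\left(Y \right)} = -6$
$J{\left(-3 \right)} 4 \left(\left(-1\right) 17\right) = \left(-6\right) 4 \left(\left(-1\right) 17\right) = \left(-24\right) \left(-17\right) = 408$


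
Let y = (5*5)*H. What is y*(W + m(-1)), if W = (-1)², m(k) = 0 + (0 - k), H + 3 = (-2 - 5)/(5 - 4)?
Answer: -500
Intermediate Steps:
H = -10 (H = -3 + (-2 - 5)/(5 - 4) = -3 - 7/1 = -3 - 7*1 = -3 - 7 = -10)
m(k) = -k (m(k) = 0 - k = -k)
W = 1
y = -250 (y = (5*5)*(-10) = 25*(-10) = -250)
y*(W + m(-1)) = -250*(1 - 1*(-1)) = -250*(1 + 1) = -250*2 = -500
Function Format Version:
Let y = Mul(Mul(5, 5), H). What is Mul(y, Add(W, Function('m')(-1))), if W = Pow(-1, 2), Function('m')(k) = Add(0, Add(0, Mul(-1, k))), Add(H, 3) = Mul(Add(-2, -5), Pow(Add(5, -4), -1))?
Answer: -500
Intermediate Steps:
H = -10 (H = Add(-3, Mul(Add(-2, -5), Pow(Add(5, -4), -1))) = Add(-3, Mul(-7, Pow(1, -1))) = Add(-3, Mul(-7, 1)) = Add(-3, -7) = -10)
Function('m')(k) = Mul(-1, k) (Function('m')(k) = Add(0, Mul(-1, k)) = Mul(-1, k))
W = 1
y = -250 (y = Mul(Mul(5, 5), -10) = Mul(25, -10) = -250)
Mul(y, Add(W, Function('m')(-1))) = Mul(-250, Add(1, Mul(-1, -1))) = Mul(-250, Add(1, 1)) = Mul(-250, 2) = -500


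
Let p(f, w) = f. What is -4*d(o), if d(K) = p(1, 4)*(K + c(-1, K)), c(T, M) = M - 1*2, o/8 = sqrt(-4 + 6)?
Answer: 8 - 64*sqrt(2) ≈ -82.510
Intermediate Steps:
o = 8*sqrt(2) (o = 8*sqrt(-4 + 6) = 8*sqrt(2) ≈ 11.314)
c(T, M) = -2 + M (c(T, M) = M - 2 = -2 + M)
d(K) = -2 + 2*K (d(K) = 1*(K + (-2 + K)) = 1*(-2 + 2*K) = -2 + 2*K)
-4*d(o) = -4*(-2 + 2*(8*sqrt(2))) = -4*(-2 + 16*sqrt(2)) = 8 - 64*sqrt(2)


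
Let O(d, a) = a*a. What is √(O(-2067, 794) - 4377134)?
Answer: I*√3746698 ≈ 1935.6*I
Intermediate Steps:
O(d, a) = a²
√(O(-2067, 794) - 4377134) = √(794² - 4377134) = √(630436 - 4377134) = √(-3746698) = I*√3746698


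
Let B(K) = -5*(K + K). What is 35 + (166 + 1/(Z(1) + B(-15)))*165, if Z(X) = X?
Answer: 4141340/151 ≈ 27426.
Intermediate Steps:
B(K) = -10*K
35 + (166 + 1/(Z(1) + B(-15)))*165 = 35 + (166 + 1/(1 - 10*(-15)))*165 = 35 + (166 + 1/(1 + 150))*165 = 35 + (166 + 1/151)*165 = 35 + (25067/151)*165 = 35 + 4136055/151 = 4141340/151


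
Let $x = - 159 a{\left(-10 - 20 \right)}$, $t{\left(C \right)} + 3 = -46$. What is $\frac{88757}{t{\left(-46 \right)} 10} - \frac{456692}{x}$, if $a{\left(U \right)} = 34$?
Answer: $- \frac{128020631}{1324470} \approx -96.658$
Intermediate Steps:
$t{\left(C \right)} = -49$ ($t{\left(C \right)} = -3 - 46 = -49$)
$x = -5406$ ($x = \left(-159\right) 34 = -5406$)
$\frac{88757}{t{\left(-46 \right)} 10} - \frac{456692}{x} = \frac{88757}{\left(-49\right) 10} - \frac{456692}{-5406} = \frac{88757}{-490} - - \frac{228346}{2703} = 88757 \left(- \frac{1}{490}\right) + \frac{228346}{2703} = - \frac{88757}{490} + \frac{228346}{2703} = - \frac{128020631}{1324470}$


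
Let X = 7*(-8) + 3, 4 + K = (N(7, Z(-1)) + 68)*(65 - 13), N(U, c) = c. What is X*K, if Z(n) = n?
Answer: -184440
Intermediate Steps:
K = 3480 (K = -4 + (-1 + 68)*(65 - 13) = -4 + 67*52 = -4 + 3484 = 3480)
X = -53 (X = -56 + 3 = -53)
X*K = -53*3480 = -184440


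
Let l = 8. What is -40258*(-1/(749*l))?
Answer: 20129/2996 ≈ 6.7186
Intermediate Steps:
-40258*(-1/(749*l)) = -40258/(8*(-749)) = -40258/(-5992) = -40258*(-1/5992) = 20129/2996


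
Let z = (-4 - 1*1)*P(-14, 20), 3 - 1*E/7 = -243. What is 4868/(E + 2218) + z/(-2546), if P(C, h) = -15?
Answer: 3024607/2507810 ≈ 1.2061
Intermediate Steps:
E = 1722 (E = 21 - 7*(-243) = 21 + 1701 = 1722)
z = 75 (z = (-4 - 1*1)*(-15) = (-4 - 1)*(-15) = -5*(-15) = 75)
4868/(E + 2218) + z/(-2546) = 4868/(1722 + 2218) + 75/(-2546) = 4868/3940 + 75*(-1/2546) = 4868*(1/3940) - 75/2546 = 1217/985 - 75/2546 = 3024607/2507810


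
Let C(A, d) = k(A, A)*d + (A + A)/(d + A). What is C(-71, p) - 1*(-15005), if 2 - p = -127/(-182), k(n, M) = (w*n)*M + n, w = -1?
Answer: 9638930659/1154335 ≈ 8350.2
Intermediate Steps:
k(n, M) = n - M*n (k(n, M) = (-n)*M + n = -M*n + n = n - M*n)
p = 237/182 (p = 2 - (-127)/(-182) = 2 - (-127)*(-1)/182 = 2 - 1*127/182 = 2 - 127/182 = 237/182 ≈ 1.3022)
C(A, d) = 2*A/(A + d) + A*d*(1 - A) (C(A, d) = (A*(1 - A))*d + (A + A)/(d + A) = A*d*(1 - A) + (2*A)/(A + d) = A*d*(1 - A) + 2*A/(A + d) = 2*A/(A + d) + A*d*(1 - A))
C(-71, p) - 1*(-15005) = -71*(2 + (237/182)**2*(1 - 1*(-71)) - 71*237/182*(1 - 1*(-71)))/(-71 + 237/182) - 1*(-15005) = -71*(2 + 56169*(1 + 71)/33124 - 71*237/182*(1 + 71))/(-12685/182) + 15005 = -71*(-182/12685)*(2 + (56169/33124)*72 - 71*237/182*72) + 15005 = -71*(-182/12685)*(2 + 1011042/8281 - 605772/91) + 15005 = -71*(-182/12685)*(-54097648/8281) + 15005 = -7681866016/1154335 + 15005 = 9638930659/1154335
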